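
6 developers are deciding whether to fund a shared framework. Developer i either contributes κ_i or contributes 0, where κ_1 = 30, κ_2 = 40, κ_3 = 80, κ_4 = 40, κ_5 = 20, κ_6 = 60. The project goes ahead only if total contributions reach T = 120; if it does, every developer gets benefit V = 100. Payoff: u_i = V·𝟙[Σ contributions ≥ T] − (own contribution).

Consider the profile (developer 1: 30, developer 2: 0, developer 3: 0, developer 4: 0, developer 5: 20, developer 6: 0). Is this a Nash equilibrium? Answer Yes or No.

Total = 50 < 120: not provided.
Developer 1 (pledges 30, payoff -30): dropping to 0 → total 20, payoff 0. Profitable deviation.

No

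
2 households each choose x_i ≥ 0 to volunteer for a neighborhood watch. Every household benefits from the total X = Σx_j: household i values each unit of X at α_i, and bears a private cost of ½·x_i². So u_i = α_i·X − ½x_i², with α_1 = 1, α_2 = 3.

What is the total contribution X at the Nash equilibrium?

4

Household i's FOC: ∂u_i/∂x_i = α_i − x_i = 0, so x_i* = α_i.
NE contributions = (1, 3); X = 4.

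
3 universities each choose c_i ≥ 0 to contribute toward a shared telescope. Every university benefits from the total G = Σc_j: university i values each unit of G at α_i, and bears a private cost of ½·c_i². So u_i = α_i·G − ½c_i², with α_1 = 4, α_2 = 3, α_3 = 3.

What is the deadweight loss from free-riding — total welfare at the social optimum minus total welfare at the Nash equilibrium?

67

University i's FOC: ∂u_i/∂c_i = α_i − c_i = 0, so c_i* = α_i.
NE contributions = (4, 3, 3); G = 10.
W^NE = (Σα)·G − ½Σα_i² = 10² − ½·34 = 83.
Planner sets c_i = Σα_j = 10 for every i, so G^SO = 3·10 = 30.
W^SO = (Σα)·G^SO − ½·3·(Σα)² = (3/2)·10² = 150.
Deadweight loss = W^SO − W^NE = 67.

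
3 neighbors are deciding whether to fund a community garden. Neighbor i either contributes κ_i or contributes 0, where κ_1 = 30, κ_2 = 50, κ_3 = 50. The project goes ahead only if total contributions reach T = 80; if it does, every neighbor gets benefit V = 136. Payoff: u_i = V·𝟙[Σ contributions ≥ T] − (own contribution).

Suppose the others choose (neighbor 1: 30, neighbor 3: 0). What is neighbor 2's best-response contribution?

Others' total = 30. Contributing 50 brings total to 80 ≥ 80: gain V − κ_2 = 86.
Best response: 50.

50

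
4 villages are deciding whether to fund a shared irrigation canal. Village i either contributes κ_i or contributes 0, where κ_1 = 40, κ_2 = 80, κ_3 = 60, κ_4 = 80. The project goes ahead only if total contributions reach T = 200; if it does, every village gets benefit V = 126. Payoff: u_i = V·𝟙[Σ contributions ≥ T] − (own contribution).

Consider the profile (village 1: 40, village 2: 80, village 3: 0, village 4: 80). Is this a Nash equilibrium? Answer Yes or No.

Yes

Total = 200 ≥ 200: provided.
Village 1 (pledges 40, payoff 86): dropping to 0 → total 160, payoff 0. No gain.
Village 2 (pledges 80, payoff 46): dropping to 0 → total 120, payoff 0. No gain.
Village 3 (pledges 0, payoff 126): pledging 60 → total 260, payoff 66. No gain.
Village 4 (pledges 80, payoff 46): dropping to 0 → total 120, payoff 0. No gain.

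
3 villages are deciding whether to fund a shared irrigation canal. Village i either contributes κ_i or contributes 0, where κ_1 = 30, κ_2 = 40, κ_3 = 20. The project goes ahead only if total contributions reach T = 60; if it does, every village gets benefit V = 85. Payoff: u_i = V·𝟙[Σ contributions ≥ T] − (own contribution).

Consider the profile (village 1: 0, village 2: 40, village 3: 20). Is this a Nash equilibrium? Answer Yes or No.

Total = 60 ≥ 60: provided.
Village 1 (pledges 0, payoff 85): pledging 30 → total 90, payoff 55. No gain.
Village 2 (pledges 40, payoff 45): dropping to 0 → total 20, payoff 0. No gain.
Village 3 (pledges 20, payoff 65): dropping to 0 → total 40, payoff 0. No gain.

Yes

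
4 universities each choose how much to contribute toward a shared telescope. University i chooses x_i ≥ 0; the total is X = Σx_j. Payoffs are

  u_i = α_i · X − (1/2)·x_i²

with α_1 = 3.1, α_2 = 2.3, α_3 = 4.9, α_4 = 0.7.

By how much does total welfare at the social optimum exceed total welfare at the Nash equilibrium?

140.7

University i's FOC: ∂u_i/∂x_i = α_i − x_i = 0, so x_i* = α_i.
NE contributions = (3.1, 2.3, 4.9, 0.7); X = 11.
W^NE = (Σα)·X − ½Σα_i² = 11² − ½·39.4 = 101.3.
Planner sets x_i = Σα_j = 11 for every i, so X^SO = 4·11 = 44.
W^SO = (Σα)·X^SO − ½·4·(Σα)² = (4/2)·11² = 242.
Deadweight loss = W^SO − W^NE = 140.7.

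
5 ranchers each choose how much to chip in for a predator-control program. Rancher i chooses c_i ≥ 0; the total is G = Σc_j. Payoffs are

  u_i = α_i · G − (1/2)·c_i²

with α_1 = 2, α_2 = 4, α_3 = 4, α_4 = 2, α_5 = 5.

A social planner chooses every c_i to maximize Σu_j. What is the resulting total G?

85

Planner FOC: ∂(Σu_j)/∂c_i = (Σα_j) − c_i = 0, so c_i^SO = Σα_j = 17 for every i; G^SO = 85.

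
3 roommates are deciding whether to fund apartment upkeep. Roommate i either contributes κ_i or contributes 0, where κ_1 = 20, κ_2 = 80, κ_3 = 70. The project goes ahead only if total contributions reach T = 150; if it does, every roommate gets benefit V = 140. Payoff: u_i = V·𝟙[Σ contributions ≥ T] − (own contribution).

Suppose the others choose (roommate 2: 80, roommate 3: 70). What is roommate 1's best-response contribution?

Others' total = 150 ≥ 150; contributing adds cost 20 for no extra benefit.
Best response: 0.

0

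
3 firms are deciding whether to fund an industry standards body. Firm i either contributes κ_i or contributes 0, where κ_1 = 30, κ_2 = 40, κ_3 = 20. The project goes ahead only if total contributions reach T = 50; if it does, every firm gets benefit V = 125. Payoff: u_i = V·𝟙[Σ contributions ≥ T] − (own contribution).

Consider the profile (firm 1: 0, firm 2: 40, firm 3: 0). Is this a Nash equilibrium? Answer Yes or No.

No

Total = 40 < 50: not provided.
Firm 1 (pledges 0, payoff 0): pledging 30 → total 70, payoff 95. Profitable deviation.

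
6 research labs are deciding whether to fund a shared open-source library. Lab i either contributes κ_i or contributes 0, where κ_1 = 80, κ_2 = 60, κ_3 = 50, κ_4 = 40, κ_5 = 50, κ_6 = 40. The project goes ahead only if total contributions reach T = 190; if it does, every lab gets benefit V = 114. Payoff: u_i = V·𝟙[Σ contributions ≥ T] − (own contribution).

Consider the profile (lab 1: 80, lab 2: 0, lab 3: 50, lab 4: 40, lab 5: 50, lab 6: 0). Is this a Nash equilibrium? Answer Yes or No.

Yes

Total = 220 ≥ 190: provided.
Lab 1 (pledges 80, payoff 34): dropping to 0 → total 140, payoff 0. No gain.
Lab 2 (pledges 0, payoff 114): pledging 60 → total 280, payoff 54. No gain.
Lab 3 (pledges 50, payoff 64): dropping to 0 → total 170, payoff 0. No gain.
Lab 4 (pledges 40, payoff 74): dropping to 0 → total 180, payoff 0. No gain.
Lab 5 (pledges 50, payoff 64): dropping to 0 → total 170, payoff 0. No gain.
Lab 6 (pledges 0, payoff 114): pledging 40 → total 260, payoff 74. No gain.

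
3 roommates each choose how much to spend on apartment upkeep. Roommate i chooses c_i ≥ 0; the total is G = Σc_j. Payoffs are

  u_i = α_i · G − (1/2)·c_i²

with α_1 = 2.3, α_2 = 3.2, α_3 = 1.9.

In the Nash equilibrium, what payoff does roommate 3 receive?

Roommate i's FOC: ∂u_i/∂c_i = α_i − c_i = 0, so c_i* = α_i.
NE contributions = (2.3, 3.2, 1.9); G = 7.4.
u_3 = α_3·G − ½·(c_3)² = 1.9·7.4 − ½·1.9² = 12.255.

12.255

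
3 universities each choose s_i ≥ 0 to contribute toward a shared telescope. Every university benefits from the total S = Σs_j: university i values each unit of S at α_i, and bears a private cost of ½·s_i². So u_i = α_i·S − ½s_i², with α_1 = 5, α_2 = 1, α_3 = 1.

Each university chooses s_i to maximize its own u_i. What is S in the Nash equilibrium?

7

University i's FOC: ∂u_i/∂s_i = α_i − s_i = 0, so s_i* = α_i.
NE contributions = (5, 1, 1); S = 7.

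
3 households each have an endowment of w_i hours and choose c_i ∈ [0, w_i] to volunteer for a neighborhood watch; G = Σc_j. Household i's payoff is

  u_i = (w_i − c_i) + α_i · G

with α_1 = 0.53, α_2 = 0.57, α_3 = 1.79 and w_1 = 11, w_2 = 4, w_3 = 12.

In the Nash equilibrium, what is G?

12

∂u_i/∂c_i = α_i − 1, so household i contributes w_i if α_i > 1, else 0.
α_i > 1 for i ∈ {3}; NE contributions (0, 0, 12), G = 12.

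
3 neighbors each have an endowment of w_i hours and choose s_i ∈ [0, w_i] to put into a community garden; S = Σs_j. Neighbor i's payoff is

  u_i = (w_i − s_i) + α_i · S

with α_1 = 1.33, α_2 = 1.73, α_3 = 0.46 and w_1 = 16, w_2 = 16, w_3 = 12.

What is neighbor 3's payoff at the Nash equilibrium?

26.72

∂u_i/∂s_i = α_i − 1, so neighbor i contributes w_i if α_i > 1, else 0.
α_i > 1 for i ∈ {1, 2}; NE contributions (16, 16, 0), S = 32.
u_3 = (12 − 0) + 0.46·32 = 26.72.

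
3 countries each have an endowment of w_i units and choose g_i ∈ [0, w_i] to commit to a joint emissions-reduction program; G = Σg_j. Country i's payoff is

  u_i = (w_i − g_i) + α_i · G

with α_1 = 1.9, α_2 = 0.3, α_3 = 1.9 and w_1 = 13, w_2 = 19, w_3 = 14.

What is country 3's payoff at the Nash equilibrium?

51.3

∂u_i/∂g_i = α_i − 1, so country i contributes w_i if α_i > 1, else 0.
α_i > 1 for i ∈ {1, 3}; NE contributions (13, 0, 14), G = 27.
u_3 = (14 − 14) + 1.9·27 = 51.3.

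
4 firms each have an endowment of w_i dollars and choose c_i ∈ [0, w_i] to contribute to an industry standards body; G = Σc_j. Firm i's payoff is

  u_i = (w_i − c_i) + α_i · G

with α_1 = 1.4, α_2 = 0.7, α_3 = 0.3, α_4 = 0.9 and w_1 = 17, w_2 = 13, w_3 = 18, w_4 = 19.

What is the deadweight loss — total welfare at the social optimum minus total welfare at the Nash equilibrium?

∂u_i/∂c_i = α_i − 1, so firm i contributes w_i if α_i > 1, else 0.
α_i > 1 for i ∈ {1}; NE contributions (17, 0, 0, 0), G = 17.
W^NE = Σw_i − G^NE + (Σα_i)·G^NE = 67 + 2.3·17 = 106.1.
Planner: ∂(Σu_j)/∂c_i = Σα_j − 1 = 2.3 > 0, so everyone contributes w_i; G^SO = 67, W^SO = 67 + 2.3·67 = 221.1.
Deadweight loss = 115.

115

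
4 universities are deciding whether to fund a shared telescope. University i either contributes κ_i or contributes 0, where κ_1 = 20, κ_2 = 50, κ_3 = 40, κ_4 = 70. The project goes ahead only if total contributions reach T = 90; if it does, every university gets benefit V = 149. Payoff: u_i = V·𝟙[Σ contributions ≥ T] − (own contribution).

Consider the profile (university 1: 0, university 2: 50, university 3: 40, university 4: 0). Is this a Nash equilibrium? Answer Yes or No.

Yes

Total = 90 ≥ 90: provided.
University 1 (pledges 0, payoff 149): pledging 20 → total 110, payoff 129. No gain.
University 2 (pledges 50, payoff 99): dropping to 0 → total 40, payoff 0. No gain.
University 3 (pledges 40, payoff 109): dropping to 0 → total 50, payoff 0. No gain.
University 4 (pledges 0, payoff 149): pledging 70 → total 160, payoff 79. No gain.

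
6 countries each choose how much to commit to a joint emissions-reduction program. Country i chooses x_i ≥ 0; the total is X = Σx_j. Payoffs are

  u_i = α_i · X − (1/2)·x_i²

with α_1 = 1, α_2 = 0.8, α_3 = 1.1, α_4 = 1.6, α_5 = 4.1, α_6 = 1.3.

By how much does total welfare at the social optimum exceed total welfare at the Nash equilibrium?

207.975

Country i's FOC: ∂u_i/∂x_i = α_i − x_i = 0, so x_i* = α_i.
NE contributions = (1, 0.8, 1.1, 1.6, 4.1, 1.3); X = 9.9.
W^NE = (Σα)·X − ½Σα_i² = 9.9² − ½·23.91 = 86.055.
Planner sets x_i = Σα_j = 9.9 for every i, so X^SO = 6·9.9 = 59.4.
W^SO = (Σα)·X^SO − ½·6·(Σα)² = (6/2)·9.9² = 294.03.
Deadweight loss = W^SO − W^NE = 207.975.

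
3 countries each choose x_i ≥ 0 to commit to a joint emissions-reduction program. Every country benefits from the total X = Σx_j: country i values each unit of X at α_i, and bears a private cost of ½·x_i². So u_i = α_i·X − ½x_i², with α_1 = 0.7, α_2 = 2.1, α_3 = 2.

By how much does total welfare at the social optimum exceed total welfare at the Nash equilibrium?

Country i's FOC: ∂u_i/∂x_i = α_i − x_i = 0, so x_i* = α_i.
NE contributions = (0.7, 2.1, 2); X = 4.8.
W^NE = (Σα)·X − ½Σα_i² = 4.8² − ½·8.9 = 18.59.
Planner sets x_i = Σα_j = 4.8 for every i, so X^SO = 3·4.8 = 14.4.
W^SO = (Σα)·X^SO − ½·3·(Σα)² = (3/2)·4.8² = 34.56.
Deadweight loss = W^SO − W^NE = 15.97.

15.97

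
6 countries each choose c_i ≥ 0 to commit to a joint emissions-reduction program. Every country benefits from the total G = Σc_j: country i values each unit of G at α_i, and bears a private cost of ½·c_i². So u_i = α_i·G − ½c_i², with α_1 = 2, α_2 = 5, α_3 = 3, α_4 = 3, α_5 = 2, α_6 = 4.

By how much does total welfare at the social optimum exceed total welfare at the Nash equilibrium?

755.5

Country i's FOC: ∂u_i/∂c_i = α_i − c_i = 0, so c_i* = α_i.
NE contributions = (2, 5, 3, 3, 2, 4); G = 19.
W^NE = (Σα)·G − ½Σα_i² = 19² − ½·67 = 327.5.
Planner sets c_i = Σα_j = 19 for every i, so G^SO = 6·19 = 114.
W^SO = (Σα)·G^SO − ½·6·(Σα)² = (6/2)·19² = 1083.
Deadweight loss = W^SO − W^NE = 755.5.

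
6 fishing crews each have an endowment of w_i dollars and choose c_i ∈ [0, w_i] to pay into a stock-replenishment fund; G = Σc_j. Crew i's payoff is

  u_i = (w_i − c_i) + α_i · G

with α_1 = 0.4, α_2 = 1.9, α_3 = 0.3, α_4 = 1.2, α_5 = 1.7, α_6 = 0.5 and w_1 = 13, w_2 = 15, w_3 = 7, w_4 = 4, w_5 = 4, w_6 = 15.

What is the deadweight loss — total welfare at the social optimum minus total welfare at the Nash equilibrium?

175

∂u_i/∂c_i = α_i − 1, so crew i contributes w_i if α_i > 1, else 0.
α_i > 1 for i ∈ {2, 4, 5}; NE contributions (0, 15, 0, 4, 4, 0), G = 23.
W^NE = Σw_i − G^NE + (Σα_i)·G^NE = 58 + 5·23 = 173.
Planner: ∂(Σu_j)/∂c_i = Σα_j − 1 = 5 > 0, so everyone contributes w_i; G^SO = 58, W^SO = 58 + 5·58 = 348.
Deadweight loss = 175.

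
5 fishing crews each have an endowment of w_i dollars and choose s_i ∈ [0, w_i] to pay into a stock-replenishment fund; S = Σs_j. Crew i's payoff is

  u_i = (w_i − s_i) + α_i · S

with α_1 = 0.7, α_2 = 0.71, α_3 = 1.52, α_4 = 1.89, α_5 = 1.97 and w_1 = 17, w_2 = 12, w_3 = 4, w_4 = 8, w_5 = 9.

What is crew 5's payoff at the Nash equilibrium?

∂u_i/∂s_i = α_i − 1, so crew i contributes w_i if α_i > 1, else 0.
α_i > 1 for i ∈ {3, 4, 5}; NE contributions (0, 0, 4, 8, 9), S = 21.
u_5 = (9 − 9) + 1.97·21 = 41.37.

41.37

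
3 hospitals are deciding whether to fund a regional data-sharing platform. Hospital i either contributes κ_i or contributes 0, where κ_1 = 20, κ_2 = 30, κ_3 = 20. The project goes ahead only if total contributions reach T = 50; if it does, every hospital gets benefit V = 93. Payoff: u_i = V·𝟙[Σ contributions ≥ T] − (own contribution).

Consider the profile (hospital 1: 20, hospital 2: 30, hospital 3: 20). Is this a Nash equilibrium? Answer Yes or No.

Total = 70 ≥ 50: provided.
Hospital 1 (pledges 20, payoff 73): dropping to 0 → total 50, payoff 93. Profitable deviation.

No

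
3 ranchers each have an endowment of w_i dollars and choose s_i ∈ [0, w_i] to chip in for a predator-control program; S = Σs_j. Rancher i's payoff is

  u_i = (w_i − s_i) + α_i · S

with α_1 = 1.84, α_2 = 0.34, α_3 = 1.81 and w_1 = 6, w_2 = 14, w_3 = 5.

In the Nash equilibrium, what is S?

11

∂u_i/∂s_i = α_i − 1, so rancher i contributes w_i if α_i > 1, else 0.
α_i > 1 for i ∈ {1, 3}; NE contributions (6, 0, 5), S = 11.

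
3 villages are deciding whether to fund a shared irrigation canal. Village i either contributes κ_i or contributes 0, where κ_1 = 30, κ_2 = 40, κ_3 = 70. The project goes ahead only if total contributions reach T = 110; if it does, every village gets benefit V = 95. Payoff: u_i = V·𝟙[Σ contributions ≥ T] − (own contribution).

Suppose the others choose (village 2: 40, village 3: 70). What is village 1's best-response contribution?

Others' total = 110 ≥ 110; contributing adds cost 30 for no extra benefit.
Best response: 0.

0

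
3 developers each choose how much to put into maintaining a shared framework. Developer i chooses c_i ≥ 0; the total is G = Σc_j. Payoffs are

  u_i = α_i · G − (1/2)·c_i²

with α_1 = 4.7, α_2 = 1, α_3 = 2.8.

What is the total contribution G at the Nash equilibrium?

Developer i's FOC: ∂u_i/∂c_i = α_i − c_i = 0, so c_i* = α_i.
NE contributions = (4.7, 1, 2.8); G = 8.5.

8.5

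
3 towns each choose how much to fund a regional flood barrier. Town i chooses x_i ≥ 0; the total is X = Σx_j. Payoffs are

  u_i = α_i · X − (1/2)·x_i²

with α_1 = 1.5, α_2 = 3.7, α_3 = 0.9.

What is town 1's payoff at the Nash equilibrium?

Town i's FOC: ∂u_i/∂x_i = α_i − x_i = 0, so x_i* = α_i.
NE contributions = (1.5, 3.7, 0.9); X = 6.1.
u_1 = α_1·X − ½·(x_1)² = 1.5·6.1 − ½·1.5² = 8.025.

8.025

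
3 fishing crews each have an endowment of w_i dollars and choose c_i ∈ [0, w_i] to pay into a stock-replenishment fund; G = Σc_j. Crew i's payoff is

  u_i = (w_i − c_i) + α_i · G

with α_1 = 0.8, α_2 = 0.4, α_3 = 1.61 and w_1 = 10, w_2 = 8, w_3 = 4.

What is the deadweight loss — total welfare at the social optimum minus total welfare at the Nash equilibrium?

32.58

∂u_i/∂c_i = α_i − 1, so crew i contributes w_i if α_i > 1, else 0.
α_i > 1 for i ∈ {3}; NE contributions (0, 0, 4), G = 4.
W^NE = Σw_i − G^NE + (Σα_i)·G^NE = 22 + 1.81·4 = 29.24.
Planner: ∂(Σu_j)/∂c_i = Σα_j − 1 = 1.81 > 0, so everyone contributes w_i; G^SO = 22, W^SO = 22 + 1.81·22 = 61.82.
Deadweight loss = 32.58.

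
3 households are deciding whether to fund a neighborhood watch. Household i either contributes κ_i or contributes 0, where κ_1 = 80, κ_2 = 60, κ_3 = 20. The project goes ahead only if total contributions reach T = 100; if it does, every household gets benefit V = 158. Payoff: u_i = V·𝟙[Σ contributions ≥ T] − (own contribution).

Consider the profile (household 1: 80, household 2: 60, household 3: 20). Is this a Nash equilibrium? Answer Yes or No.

No

Total = 160 ≥ 100: provided.
Household 1 (pledges 80, payoff 78): dropping to 0 → total 80, payoff 0. No gain.
Household 2 (pledges 60, payoff 98): dropping to 0 → total 100, payoff 158. Profitable deviation.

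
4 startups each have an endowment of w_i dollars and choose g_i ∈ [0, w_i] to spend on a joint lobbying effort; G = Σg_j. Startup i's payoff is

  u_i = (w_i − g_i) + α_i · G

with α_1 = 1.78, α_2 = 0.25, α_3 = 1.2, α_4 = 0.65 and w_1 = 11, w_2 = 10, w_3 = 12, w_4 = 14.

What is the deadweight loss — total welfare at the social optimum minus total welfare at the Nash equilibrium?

∂u_i/∂g_i = α_i − 1, so startup i contributes w_i if α_i > 1, else 0.
α_i > 1 for i ∈ {1, 3}; NE contributions (11, 0, 12, 0), G = 23.
W^NE = Σw_i − G^NE + (Σα_i)·G^NE = 47 + 2.88·23 = 113.24.
Planner: ∂(Σu_j)/∂g_i = Σα_j − 1 = 2.88 > 0, so everyone contributes w_i; G^SO = 47, W^SO = 47 + 2.88·47 = 182.36.
Deadweight loss = 69.12.

69.12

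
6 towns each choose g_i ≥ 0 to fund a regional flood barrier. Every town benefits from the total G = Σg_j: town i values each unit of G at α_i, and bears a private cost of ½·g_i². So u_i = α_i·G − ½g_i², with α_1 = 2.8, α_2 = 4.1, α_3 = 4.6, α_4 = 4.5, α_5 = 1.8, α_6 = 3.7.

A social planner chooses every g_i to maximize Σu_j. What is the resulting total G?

129

Planner FOC: ∂(Σu_j)/∂g_i = (Σα_j) − g_i = 0, so g_i^SO = Σα_j = 21.5 for every i; G^SO = 129.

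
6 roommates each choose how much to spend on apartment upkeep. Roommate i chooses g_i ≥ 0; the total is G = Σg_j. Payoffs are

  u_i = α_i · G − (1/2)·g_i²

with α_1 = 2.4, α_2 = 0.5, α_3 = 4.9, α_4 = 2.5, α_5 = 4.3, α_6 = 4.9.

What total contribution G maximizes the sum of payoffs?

117

Planner FOC: ∂(Σu_j)/∂g_i = (Σα_j) − g_i = 0, so g_i^SO = Σα_j = 19.5 for every i; G^SO = 117.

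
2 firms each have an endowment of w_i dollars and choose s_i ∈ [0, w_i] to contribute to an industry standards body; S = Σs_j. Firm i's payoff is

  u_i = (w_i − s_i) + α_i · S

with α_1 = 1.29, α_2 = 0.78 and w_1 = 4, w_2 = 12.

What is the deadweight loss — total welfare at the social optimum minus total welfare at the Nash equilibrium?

∂u_i/∂s_i = α_i − 1, so firm i contributes w_i if α_i > 1, else 0.
α_i > 1 for i ∈ {1}; NE contributions (4, 0), S = 4.
W^NE = Σw_i − S^NE + (Σα_i)·S^NE = 16 + 1.07·4 = 20.28.
Planner: ∂(Σu_j)/∂s_i = Σα_j − 1 = 1.07 > 0, so everyone contributes w_i; S^SO = 16, W^SO = 16 + 1.07·16 = 33.12.
Deadweight loss = 12.84.

12.84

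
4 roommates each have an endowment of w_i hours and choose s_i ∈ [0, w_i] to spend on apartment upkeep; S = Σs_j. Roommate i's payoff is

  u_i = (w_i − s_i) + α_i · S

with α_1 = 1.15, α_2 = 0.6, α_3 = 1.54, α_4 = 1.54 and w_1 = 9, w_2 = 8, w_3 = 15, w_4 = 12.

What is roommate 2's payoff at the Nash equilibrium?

∂u_i/∂s_i = α_i − 1, so roommate i contributes w_i if α_i > 1, else 0.
α_i > 1 for i ∈ {1, 3, 4}; NE contributions (9, 0, 15, 12), S = 36.
u_2 = (8 − 0) + 0.6·36 = 29.6.

29.6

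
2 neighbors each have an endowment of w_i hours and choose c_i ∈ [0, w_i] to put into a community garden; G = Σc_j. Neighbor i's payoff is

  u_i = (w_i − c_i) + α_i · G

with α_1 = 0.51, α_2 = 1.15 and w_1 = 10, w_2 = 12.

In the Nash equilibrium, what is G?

12

∂u_i/∂c_i = α_i − 1, so neighbor i contributes w_i if α_i > 1, else 0.
α_i > 1 for i ∈ {2}; NE contributions (0, 12), G = 12.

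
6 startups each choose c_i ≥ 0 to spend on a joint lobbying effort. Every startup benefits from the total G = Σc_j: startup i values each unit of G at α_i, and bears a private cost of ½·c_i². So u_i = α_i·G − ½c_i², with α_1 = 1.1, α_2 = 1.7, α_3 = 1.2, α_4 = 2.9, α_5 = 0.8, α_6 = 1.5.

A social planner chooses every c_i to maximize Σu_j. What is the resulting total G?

Planner FOC: ∂(Σu_j)/∂c_i = (Σα_j) − c_i = 0, so c_i^SO = Σα_j = 9.2 for every i; G^SO = 55.2.

55.2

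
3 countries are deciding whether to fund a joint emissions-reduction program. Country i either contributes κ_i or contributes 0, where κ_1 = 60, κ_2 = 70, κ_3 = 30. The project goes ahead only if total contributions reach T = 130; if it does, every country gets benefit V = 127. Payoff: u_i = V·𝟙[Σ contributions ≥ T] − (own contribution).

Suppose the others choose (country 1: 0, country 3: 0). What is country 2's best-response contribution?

0

Others' total = 0. Even contributing 70 gives 70 < 130: no benefit either way.
Best response: 0.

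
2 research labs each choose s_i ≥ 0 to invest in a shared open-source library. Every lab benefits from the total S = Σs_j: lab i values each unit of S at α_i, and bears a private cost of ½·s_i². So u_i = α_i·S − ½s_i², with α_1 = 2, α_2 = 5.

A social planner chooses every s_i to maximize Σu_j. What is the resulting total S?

Planner FOC: ∂(Σu_j)/∂s_i = (Σα_j) − s_i = 0, so s_i^SO = Σα_j = 7 for every i; S^SO = 14.

14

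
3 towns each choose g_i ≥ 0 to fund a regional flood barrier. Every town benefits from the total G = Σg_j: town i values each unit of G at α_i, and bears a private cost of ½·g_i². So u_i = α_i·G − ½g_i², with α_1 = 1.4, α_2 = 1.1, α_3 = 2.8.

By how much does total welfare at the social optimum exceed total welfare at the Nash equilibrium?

19.55

Town i's FOC: ∂u_i/∂g_i = α_i − g_i = 0, so g_i* = α_i.
NE contributions = (1.4, 1.1, 2.8); G = 5.3.
W^NE = (Σα)·G − ½Σα_i² = 5.3² − ½·11.01 = 22.585.
Planner sets g_i = Σα_j = 5.3 for every i, so G^SO = 3·5.3 = 15.9.
W^SO = (Σα)·G^SO − ½·3·(Σα)² = (3/2)·5.3² = 42.135.
Deadweight loss = W^SO − W^NE = 19.55.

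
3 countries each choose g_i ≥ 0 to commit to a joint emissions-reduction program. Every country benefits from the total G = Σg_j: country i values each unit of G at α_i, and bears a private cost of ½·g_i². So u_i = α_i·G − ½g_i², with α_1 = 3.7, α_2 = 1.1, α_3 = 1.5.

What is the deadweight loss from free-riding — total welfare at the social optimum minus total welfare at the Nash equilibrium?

28.42

Country i's FOC: ∂u_i/∂g_i = α_i − g_i = 0, so g_i* = α_i.
NE contributions = (3.7, 1.1, 1.5); G = 6.3.
W^NE = (Σα)·G − ½Σα_i² = 6.3² − ½·17.15 = 31.115.
Planner sets g_i = Σα_j = 6.3 for every i, so G^SO = 3·6.3 = 18.9.
W^SO = (Σα)·G^SO − ½·3·(Σα)² = (3/2)·6.3² = 59.535.
Deadweight loss = W^SO − W^NE = 28.42.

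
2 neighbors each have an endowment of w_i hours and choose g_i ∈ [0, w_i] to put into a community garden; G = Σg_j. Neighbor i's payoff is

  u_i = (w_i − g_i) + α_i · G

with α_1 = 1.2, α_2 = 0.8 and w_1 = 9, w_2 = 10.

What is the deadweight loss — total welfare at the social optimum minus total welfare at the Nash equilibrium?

∂u_i/∂g_i = α_i − 1, so neighbor i contributes w_i if α_i > 1, else 0.
α_i > 1 for i ∈ {1}; NE contributions (9, 0), G = 9.
W^NE = Σw_i − G^NE + (Σα_i)·G^NE = 19 + 1·9 = 28.
Planner: ∂(Σu_j)/∂g_i = Σα_j − 1 = 1 > 0, so everyone contributes w_i; G^SO = 19, W^SO = 19 + 1·19 = 38.
Deadweight loss = 10.

10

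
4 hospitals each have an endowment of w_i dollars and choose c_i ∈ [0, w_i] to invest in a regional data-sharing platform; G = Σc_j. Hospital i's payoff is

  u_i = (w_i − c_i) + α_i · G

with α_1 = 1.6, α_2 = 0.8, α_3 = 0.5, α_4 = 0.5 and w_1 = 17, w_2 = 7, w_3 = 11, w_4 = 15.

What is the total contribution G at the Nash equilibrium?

∂u_i/∂c_i = α_i − 1, so hospital i contributes w_i if α_i > 1, else 0.
α_i > 1 for i ∈ {1}; NE contributions (17, 0, 0, 0), G = 17.

17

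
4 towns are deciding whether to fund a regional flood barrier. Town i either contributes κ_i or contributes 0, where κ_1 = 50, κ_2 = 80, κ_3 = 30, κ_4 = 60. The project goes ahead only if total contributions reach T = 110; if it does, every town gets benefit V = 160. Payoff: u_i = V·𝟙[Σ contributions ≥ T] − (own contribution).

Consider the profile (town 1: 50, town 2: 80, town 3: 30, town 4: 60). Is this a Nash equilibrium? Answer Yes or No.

No

Total = 220 ≥ 110: provided.
Town 1 (pledges 50, payoff 110): dropping to 0 → total 170, payoff 160. Profitable deviation.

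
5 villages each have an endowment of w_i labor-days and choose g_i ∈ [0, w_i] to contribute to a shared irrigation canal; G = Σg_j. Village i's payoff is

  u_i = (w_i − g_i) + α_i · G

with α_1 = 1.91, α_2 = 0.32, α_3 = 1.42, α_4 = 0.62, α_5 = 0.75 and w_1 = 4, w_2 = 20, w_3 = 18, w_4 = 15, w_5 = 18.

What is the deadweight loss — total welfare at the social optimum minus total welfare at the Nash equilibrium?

213.06

∂u_i/∂g_i = α_i − 1, so village i contributes w_i if α_i > 1, else 0.
α_i > 1 for i ∈ {1, 3}; NE contributions (4, 0, 18, 0, 0), G = 22.
W^NE = Σw_i − G^NE + (Σα_i)·G^NE = 75 + 4.02·22 = 163.44.
Planner: ∂(Σu_j)/∂g_i = Σα_j − 1 = 4.02 > 0, so everyone contributes w_i; G^SO = 75, W^SO = 75 + 4.02·75 = 376.5.
Deadweight loss = 213.06.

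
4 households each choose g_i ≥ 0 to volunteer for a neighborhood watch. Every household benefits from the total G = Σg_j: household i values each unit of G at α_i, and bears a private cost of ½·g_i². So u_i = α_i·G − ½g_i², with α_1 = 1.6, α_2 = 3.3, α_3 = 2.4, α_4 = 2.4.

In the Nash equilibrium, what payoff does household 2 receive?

26.565

Household i's FOC: ∂u_i/∂g_i = α_i − g_i = 0, so g_i* = α_i.
NE contributions = (1.6, 3.3, 2.4, 2.4); G = 9.7.
u_2 = α_2·G − ½·(g_2)² = 3.3·9.7 − ½·3.3² = 26.565.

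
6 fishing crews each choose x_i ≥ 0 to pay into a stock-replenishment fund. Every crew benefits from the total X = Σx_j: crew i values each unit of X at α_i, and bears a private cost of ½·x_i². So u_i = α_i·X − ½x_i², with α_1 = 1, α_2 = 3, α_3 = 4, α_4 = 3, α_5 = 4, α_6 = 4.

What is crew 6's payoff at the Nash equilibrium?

68

Crew i's FOC: ∂u_i/∂x_i = α_i − x_i = 0, so x_i* = α_i.
NE contributions = (1, 3, 4, 3, 4, 4); X = 19.
u_6 = α_6·X − ½·(x_6)² = 4·19 − ½·4² = 68.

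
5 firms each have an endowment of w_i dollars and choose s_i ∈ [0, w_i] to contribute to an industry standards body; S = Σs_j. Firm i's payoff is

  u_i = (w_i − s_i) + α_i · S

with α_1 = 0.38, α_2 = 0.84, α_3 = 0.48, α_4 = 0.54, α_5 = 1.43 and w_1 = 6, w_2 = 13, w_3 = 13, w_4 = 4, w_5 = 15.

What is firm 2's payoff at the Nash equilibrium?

25.6

∂u_i/∂s_i = α_i − 1, so firm i contributes w_i if α_i > 1, else 0.
α_i > 1 for i ∈ {5}; NE contributions (0, 0, 0, 0, 15), S = 15.
u_2 = (13 − 0) + 0.84·15 = 25.6.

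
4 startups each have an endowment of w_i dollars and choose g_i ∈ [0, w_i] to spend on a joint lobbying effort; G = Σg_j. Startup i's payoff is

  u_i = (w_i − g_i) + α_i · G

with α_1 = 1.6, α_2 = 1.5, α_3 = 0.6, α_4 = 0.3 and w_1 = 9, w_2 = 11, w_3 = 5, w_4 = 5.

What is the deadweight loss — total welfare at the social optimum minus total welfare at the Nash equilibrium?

∂u_i/∂g_i = α_i − 1, so startup i contributes w_i if α_i > 1, else 0.
α_i > 1 for i ∈ {1, 2}; NE contributions (9, 11, 0, 0), G = 20.
W^NE = Σw_i − G^NE + (Σα_i)·G^NE = 30 + 3·20 = 90.
Planner: ∂(Σu_j)/∂g_i = Σα_j − 1 = 3 > 0, so everyone contributes w_i; G^SO = 30, W^SO = 30 + 3·30 = 120.
Deadweight loss = 30.

30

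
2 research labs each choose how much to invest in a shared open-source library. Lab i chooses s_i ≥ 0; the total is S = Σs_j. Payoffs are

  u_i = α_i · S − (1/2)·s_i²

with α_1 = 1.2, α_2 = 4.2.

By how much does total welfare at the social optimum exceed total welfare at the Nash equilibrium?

9.54

Lab i's FOC: ∂u_i/∂s_i = α_i − s_i = 0, so s_i* = α_i.
NE contributions = (1.2, 4.2); S = 5.4.
W^NE = (Σα)·S − ½Σα_i² = 5.4² − ½·19.08 = 19.62.
Planner sets s_i = Σα_j = 5.4 for every i, so S^SO = 2·5.4 = 10.8.
W^SO = (Σα)·S^SO − ½·2·(Σα)² = (2/2)·5.4² = 29.16.
Deadweight loss = W^SO − W^NE = 9.54.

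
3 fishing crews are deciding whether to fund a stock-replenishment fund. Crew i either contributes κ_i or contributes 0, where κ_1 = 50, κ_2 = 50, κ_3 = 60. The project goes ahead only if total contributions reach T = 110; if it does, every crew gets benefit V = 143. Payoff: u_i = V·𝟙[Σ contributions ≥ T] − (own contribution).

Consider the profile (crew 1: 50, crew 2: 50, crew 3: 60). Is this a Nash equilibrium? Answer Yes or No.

No

Total = 160 ≥ 110: provided.
Crew 1 (pledges 50, payoff 93): dropping to 0 → total 110, payoff 143. Profitable deviation.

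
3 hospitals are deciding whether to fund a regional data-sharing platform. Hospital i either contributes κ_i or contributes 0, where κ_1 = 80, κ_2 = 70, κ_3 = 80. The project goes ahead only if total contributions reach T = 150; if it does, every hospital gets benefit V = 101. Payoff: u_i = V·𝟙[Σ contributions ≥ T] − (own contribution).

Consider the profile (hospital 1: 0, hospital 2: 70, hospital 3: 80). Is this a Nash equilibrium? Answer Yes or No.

Total = 150 ≥ 150: provided.
Hospital 1 (pledges 0, payoff 101): pledging 80 → total 230, payoff 21. No gain.
Hospital 2 (pledges 70, payoff 31): dropping to 0 → total 80, payoff 0. No gain.
Hospital 3 (pledges 80, payoff 21): dropping to 0 → total 70, payoff 0. No gain.

Yes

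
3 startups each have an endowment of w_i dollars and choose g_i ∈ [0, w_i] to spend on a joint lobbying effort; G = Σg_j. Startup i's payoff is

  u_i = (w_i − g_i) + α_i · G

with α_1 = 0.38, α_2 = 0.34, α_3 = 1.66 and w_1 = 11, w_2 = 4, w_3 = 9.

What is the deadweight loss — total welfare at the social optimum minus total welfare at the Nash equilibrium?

20.7

∂u_i/∂g_i = α_i − 1, so startup i contributes w_i if α_i > 1, else 0.
α_i > 1 for i ∈ {3}; NE contributions (0, 0, 9), G = 9.
W^NE = Σw_i − G^NE + (Σα_i)·G^NE = 24 + 1.38·9 = 36.42.
Planner: ∂(Σu_j)/∂g_i = Σα_j − 1 = 1.38 > 0, so everyone contributes w_i; G^SO = 24, W^SO = 24 + 1.38·24 = 57.12.
Deadweight loss = 20.7.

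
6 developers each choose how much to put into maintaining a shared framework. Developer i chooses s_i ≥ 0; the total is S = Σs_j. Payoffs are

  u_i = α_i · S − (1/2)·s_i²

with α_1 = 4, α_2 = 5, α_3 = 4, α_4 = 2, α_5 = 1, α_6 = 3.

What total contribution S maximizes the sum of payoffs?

Planner FOC: ∂(Σu_j)/∂s_i = (Σα_j) − s_i = 0, so s_i^SO = Σα_j = 19 for every i; S^SO = 114.

114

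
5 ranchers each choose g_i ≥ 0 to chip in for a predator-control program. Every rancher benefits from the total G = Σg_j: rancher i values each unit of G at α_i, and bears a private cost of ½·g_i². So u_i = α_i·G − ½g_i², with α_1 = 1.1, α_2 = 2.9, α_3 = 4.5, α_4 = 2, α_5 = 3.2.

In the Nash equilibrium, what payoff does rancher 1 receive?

Rancher i's FOC: ∂u_i/∂g_i = α_i − g_i = 0, so g_i* = α_i.
NE contributions = (1.1, 2.9, 4.5, 2, 3.2); G = 13.7.
u_1 = α_1·G − ½·(g_1)² = 1.1·13.7 − ½·1.1² = 14.465.

14.465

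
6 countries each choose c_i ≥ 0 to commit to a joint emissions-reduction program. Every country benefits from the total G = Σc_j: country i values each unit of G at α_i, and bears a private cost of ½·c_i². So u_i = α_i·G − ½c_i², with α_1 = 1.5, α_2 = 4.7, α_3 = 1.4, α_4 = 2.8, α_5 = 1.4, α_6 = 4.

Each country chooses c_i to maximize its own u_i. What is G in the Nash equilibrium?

Country i's FOC: ∂u_i/∂c_i = α_i − c_i = 0, so c_i* = α_i.
NE contributions = (1.5, 4.7, 1.4, 2.8, 1.4, 4); G = 15.8.

15.8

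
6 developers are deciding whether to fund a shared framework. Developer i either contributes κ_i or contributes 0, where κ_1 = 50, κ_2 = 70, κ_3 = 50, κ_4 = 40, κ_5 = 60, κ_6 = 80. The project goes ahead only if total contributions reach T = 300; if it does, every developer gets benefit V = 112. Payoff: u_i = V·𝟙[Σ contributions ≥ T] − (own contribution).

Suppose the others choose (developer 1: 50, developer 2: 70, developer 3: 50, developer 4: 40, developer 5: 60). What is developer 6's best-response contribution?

80

Others' total = 270. Contributing 80 brings total to 350 ≥ 300: gain V − κ_6 = 32.
Best response: 80.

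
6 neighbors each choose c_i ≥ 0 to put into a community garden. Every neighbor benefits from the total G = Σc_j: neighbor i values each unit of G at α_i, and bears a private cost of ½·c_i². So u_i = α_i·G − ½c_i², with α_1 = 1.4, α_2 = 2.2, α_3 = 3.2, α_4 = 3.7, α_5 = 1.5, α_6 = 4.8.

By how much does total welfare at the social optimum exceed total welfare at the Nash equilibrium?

592.49

Neighbor i's FOC: ∂u_i/∂c_i = α_i − c_i = 0, so c_i* = α_i.
NE contributions = (1.4, 2.2, 3.2, 3.7, 1.5, 4.8); G = 16.8.
W^NE = (Σα)·G − ½Σα_i² = 16.8² − ½·56.02 = 254.23.
Planner sets c_i = Σα_j = 16.8 for every i, so G^SO = 6·16.8 = 100.8.
W^SO = (Σα)·G^SO − ½·6·(Σα)² = (6/2)·16.8² = 846.72.
Deadweight loss = W^SO − W^NE = 592.49.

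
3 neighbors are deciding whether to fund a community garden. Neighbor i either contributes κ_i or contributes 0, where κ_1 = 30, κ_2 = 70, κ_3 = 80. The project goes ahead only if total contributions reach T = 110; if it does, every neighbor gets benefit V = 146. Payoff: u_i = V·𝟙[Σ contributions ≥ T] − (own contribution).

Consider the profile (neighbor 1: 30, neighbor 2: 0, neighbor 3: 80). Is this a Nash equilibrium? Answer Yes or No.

Total = 110 ≥ 110: provided.
Neighbor 1 (pledges 30, payoff 116): dropping to 0 → total 80, payoff 0. No gain.
Neighbor 2 (pledges 0, payoff 146): pledging 70 → total 180, payoff 76. No gain.
Neighbor 3 (pledges 80, payoff 66): dropping to 0 → total 30, payoff 0. No gain.

Yes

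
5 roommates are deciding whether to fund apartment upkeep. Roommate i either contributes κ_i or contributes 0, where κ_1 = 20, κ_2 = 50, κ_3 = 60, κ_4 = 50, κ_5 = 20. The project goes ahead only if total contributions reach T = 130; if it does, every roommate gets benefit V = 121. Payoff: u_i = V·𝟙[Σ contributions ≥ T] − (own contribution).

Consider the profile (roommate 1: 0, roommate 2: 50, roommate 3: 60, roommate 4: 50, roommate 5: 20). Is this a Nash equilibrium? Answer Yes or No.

Total = 180 ≥ 130: provided.
Roommate 1 (pledges 0, payoff 121): pledging 20 → total 200, payoff 101. No gain.
Roommate 2 (pledges 50, payoff 71): dropping to 0 → total 130, payoff 121. Profitable deviation.

No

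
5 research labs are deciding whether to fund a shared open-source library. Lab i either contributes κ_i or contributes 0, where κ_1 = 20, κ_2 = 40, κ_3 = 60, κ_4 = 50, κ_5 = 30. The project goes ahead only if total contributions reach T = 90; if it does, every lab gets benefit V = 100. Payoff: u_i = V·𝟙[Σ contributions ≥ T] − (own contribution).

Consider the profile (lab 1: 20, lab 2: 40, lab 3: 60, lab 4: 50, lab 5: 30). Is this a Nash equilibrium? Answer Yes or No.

Total = 200 ≥ 90: provided.
Lab 1 (pledges 20, payoff 80): dropping to 0 → total 180, payoff 100. Profitable deviation.

No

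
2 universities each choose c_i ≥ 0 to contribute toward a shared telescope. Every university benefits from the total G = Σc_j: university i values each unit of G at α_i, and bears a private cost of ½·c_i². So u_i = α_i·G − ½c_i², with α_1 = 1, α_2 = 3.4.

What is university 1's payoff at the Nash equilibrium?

University i's FOC: ∂u_i/∂c_i = α_i − c_i = 0, so c_i* = α_i.
NE contributions = (1, 3.4); G = 4.4.
u_1 = α_1·G − ½·(c_1)² = 1·4.4 − ½·1² = 3.9.

3.9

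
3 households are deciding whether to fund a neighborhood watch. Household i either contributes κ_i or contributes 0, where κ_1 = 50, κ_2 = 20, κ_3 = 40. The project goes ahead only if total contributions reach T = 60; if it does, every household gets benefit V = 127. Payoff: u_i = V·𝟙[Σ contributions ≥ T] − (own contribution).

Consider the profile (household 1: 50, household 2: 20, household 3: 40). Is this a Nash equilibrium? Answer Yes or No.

Total = 110 ≥ 60: provided.
Household 1 (pledges 50, payoff 77): dropping to 0 → total 60, payoff 127. Profitable deviation.

No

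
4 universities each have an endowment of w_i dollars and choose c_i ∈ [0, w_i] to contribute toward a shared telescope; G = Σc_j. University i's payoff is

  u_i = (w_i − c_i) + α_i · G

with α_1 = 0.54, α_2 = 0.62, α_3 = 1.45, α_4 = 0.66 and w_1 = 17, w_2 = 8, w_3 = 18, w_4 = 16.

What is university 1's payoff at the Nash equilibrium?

∂u_i/∂c_i = α_i − 1, so university i contributes w_i if α_i > 1, else 0.
α_i > 1 for i ∈ {3}; NE contributions (0, 0, 18, 0), G = 18.
u_1 = (17 − 0) + 0.54·18 = 26.72.

26.72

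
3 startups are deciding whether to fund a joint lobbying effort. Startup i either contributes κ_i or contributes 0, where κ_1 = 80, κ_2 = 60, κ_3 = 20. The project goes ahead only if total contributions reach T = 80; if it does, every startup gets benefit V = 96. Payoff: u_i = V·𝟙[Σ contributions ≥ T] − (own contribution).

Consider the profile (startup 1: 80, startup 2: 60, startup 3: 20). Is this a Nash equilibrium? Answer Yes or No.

Total = 160 ≥ 80: provided.
Startup 1 (pledges 80, payoff 16): dropping to 0 → total 80, payoff 96. Profitable deviation.

No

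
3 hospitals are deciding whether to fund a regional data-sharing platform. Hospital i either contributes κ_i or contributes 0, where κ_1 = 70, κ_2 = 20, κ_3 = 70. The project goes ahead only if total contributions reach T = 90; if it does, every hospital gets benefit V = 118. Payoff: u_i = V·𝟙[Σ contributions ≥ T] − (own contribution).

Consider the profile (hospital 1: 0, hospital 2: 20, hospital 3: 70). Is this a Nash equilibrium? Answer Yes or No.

Yes

Total = 90 ≥ 90: provided.
Hospital 1 (pledges 0, payoff 118): pledging 70 → total 160, payoff 48. No gain.
Hospital 2 (pledges 20, payoff 98): dropping to 0 → total 70, payoff 0. No gain.
Hospital 3 (pledges 70, payoff 48): dropping to 0 → total 20, payoff 0. No gain.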